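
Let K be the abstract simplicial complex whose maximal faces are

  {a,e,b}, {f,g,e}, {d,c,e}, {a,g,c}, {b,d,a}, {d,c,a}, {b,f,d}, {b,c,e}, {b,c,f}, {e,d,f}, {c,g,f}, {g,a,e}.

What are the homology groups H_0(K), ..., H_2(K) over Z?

We work with the vertex ordering a < b < c < d < e < f < g. The simplices of K, each written with vertices in increasing order, are:

  0-simplices (7): a, b, c, d, e, f, g
  1-simplices (18): ab, ac, ad, ae, ag, bc, bd, be, bf, cd, ce, cf, cg, de, df, ef, eg, fg
  2-simplices (12): abd, abe, acd, acg, aeg, bce, bcf, bdf, cde, cfg, def, efg

so the chain groups are C_0 ≅ Z^7, C_1 ≅ Z^18, C_2 ≅ Z^12.

Boundary ∂_1: C_1 → C_0 maps an edge to its endpoints' difference, ∂[p,q] = q − p. For instance
  ∂ce = e − c.
This gives a 7×18 integer matrix of rank 6; reducing to Smith normal form yields diagonal entries (1,1,1,1,1,1).

∂_2: C_2 → C_1 maps a triangle to the signed sum of its edges. For instance
  ∂bdf = df − bf + bd,
  ∂acg = cg − ag + ac.
This gives a 18×12 integer matrix of rank 12; reducing to Smith normal form yields diagonal entries (1,1,1,1,1,1,1,1,1,1,1,2).

From H_k ≅ ker(∂_k) / im(∂_{k+1}) we obtain:

  H_0: rank C_0 − rank ∂_1 = 7 − 6 = 1, and the invariant factors of ∂_1 are all 1, so H_0 = Z.
  H_1: rank ker ∂_1 − rank ∂_2 = (18 − 6) − 12 = 0, and ∂_2 has invariant factor 2 > 1, so H_1 = Z/2.
  H_2: rank ker ∂_2 − rank ∂_3 = (12 − 12) − 0 = 0, and there is no ∂_3, so H_2 = 0.

H_0 = Z,  H_1 = Z/2,  H_2 = 0.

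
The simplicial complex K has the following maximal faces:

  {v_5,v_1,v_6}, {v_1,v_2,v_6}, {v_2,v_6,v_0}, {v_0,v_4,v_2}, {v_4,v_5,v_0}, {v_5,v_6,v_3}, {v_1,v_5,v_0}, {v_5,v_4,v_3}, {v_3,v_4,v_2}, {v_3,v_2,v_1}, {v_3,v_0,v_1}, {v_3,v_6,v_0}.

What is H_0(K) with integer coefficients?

H_0 ≅ Z.

Take the total order v_0 < v_1 < v_2 < v_3 < v_4 < v_5 < v_6 on the vertex set. Then K (dimension 2) consists of the simplices:

  0-simplices (7): [v_0], [v_1], [v_2], [v_3], [v_4], [v_5], [v_6]
  1-simplices (18): (18 of them)
  2-simplices (12): (12 of them)

Hence C_0 ≅ Z^7, C_1 ≅ Z^18, C_2 ≅ Z^12.

Boundary ∂_1: C_1 → C_0 is given by ∂[p,q] = [q] − [p]. For instance
  ∂[v_5,v_6] = [v_6] − [v_5].
The 7×18 boundary matrix has rank 6 and Smith normal form diag(1,1,1,1,1,1).

Boundary ∂_2: C_2 → C_1 maps a triangle to the signed sum of its edges. For instance
  ∂[v_0,v_2,v_4] = [v_2,v_4] − [v_0,v_4] + [v_0,v_2],
  ∂[v_2,v_3,v_4] = [v_3,v_4] − [v_2,v_4] + [v_2,v_3].
As a 18×12 matrix over Z this has rank 12, with invariant factors (1,1,1,1,1,1,1,1,1,1,1,2).

Now H_k = ker ∂_k / im ∂_{k+1}, so:

  H_0: rank C_0 − rank ∂_1 = 7 − 6 = 1, and the invariant factors of ∂_1 are all 1, so H_0 ≅ Z.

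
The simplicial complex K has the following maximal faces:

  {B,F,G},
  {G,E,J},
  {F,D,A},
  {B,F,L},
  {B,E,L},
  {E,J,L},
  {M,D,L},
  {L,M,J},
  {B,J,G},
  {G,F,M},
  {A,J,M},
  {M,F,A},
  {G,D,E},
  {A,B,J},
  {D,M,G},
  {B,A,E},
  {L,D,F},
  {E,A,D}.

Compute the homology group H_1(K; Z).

H_1 = Z ⊕ Z/2Z.

Take the total order A < B < D < E < F < G < J < L < M on the vertex set. Then K (dimension 2) consists of the simplices:

  0-simplices (9): A, B, D, E, F, G, J, L, M
  1-simplices (27): AB, AD, AE, AF, AJ, AM, BE, BF, BG, BJ, BL, DE, DF, DG, DL, DM, EG, EJ, EL, FG, FL, FM, GJ, GM, JL, JM, LM
  2-simplices (18): ABE, ABJ, ADE, ADF, AFM, AJM, BEL, BFG, BFL, BGJ, DEG, DFL, DGM, DLM, EGJ, EJL, FGM, JLM

Hence C_0 ≅ Z^9, C_1 ≅ Z^27, C_2 ≅ Z^18.

The boundary map ∂_1: C_1 → C_0 is given by ∂[p,q] = [q] − [p]. For instance
  ∂FM = M − F.
As a 9×27 matrix over Z this has rank 8, with invariant factors (1,1,1,1,1,1,1,1).

The boundary map ∂_2: C_2 → C_1 sends each 2-simplex [p,q,r] to [q,r] − [p,r] + [p,q]. For instance
  ∂BEL = EL − BL + BE,
  ∂ABE = BE − AE + AB.
The 27×18 boundary matrix has rank 18 and Smith normal form diag(1,1,1,1,1,1,1,1,1,1,1,1,1,1,1,1,1,2).

Now H_k = ker ∂_k / im ∂_{k+1}, so:

  H_1: rank ker ∂_1 − rank ∂_2 = (27 − 8) − 18 = 1, and ∂_2 has invariant factor 2 > 1, so H_1 = Z ⊕ Z/2Z.

(K is a triangulation of the Klein bottle.)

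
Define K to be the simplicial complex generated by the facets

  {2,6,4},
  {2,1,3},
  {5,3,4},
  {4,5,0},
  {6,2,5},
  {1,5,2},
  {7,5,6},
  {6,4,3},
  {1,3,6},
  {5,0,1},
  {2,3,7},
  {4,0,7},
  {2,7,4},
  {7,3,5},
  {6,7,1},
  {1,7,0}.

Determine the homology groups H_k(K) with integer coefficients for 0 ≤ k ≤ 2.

We work with the vertex ordering 0 < 1 < 2 < 3 < 4 < 5 < 6 < 7. The simplices of K, each written with vertices in increasing order, are:

  0-simplices (8): [0], [1], [2], [3], [4], [5], [6], [7]
  1-simplices (24): (24 of them)
  2-simplices (16): [0,1,5], [0,1,7], [0,4,5], [0,4,7], [1,2,3], [1,2,5], [1,3,6], [1,6,7], [2,3,7], [2,4,6], [2,4,7], [2,5,6], [3,4,5], [3,4,6], [3,5,7], [5,6,7]

Hence C_0 ≅ Z^8, C_1 ≅ Z^24, C_2 ≅ Z^16.

∂_1: C_1 → C_0 sends each edge [p,q] (with p < q) to q − p.
This gives a 8×24 integer matrix of rank 7; reducing to Smith normal form yields diagonal entries (1,1,1,1,1,1,1).

Boundary ∂_2: C_2 → C_1 acts by ∂[p,q,r] = [q,r] − [p,r] + [p,q]. For instance
  ∂[1,3,6] = [3,6] − [1,6] + [1,3],
  ∂[1,2,3] = [2,3] − [1,3] + [1,2].
The resulting 24×16 matrix has rank 15, and its Smith normal form has invariant factors (1,1,1,1,1,1,1,1,1,1,1,1,1,1,1).

Reading off H_k = ker ∂_k / im ∂_{k+1}:

  H_0: rank C_0 − rank ∂_1 = 8 − 7 = 1, and the invariant factors of ∂_1 are all 1, so H_0 = Z.
  H_1: rank ker ∂_1 − rank ∂_2 = (24 − 7) − 15 = 2, and the invariant factors of ∂_2 are all 1, so H_1 = Z^2.
  H_2: rank ker ∂_2 − rank ∂_3 = (16 − 15) − 0 = 1, and there is no ∂_3, so H_2 = Z.

(K is a triangulation of the torus T^2.)

H_0 = Z,  H_1 = Z^2,  H_2 = Z.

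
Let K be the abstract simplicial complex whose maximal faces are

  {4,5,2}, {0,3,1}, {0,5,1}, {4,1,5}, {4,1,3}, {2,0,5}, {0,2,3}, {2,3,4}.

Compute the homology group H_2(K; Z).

K has 6 vertices, 12 edges, 8 triangles.
rank ∂_2 = 7, rank ∂_3 = 0 ⇒ b_2 = 8 − 7 − 0 = 1. So H_2 = Z.

H_2 ≅ Z.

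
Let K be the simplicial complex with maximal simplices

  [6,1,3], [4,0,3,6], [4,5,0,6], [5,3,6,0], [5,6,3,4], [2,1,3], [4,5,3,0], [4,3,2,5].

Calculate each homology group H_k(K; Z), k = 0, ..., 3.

Take the total order 0 < 1 < 2 < 3 < 4 < 5 < 6 on the vertex set. Then K (dimension 3) consists of the simplices:

  0-simplices (7): [0], [1], [2], [3], [4], [5], [6]
  1-simplices (16): [0,3], [0,4], [0,5], [0,6], [1,2], [1,3], [1,6], [2,3], [2,4], [2,5], [3,4], [3,5], [3,6], [4,5], [4,6], [5,6]
  2-simplices (15): [0,3,4], [0,3,5], [0,3,6], [0,4,5], [0,4,6], [0,5,6], [1,2,3], [1,3,6], [2,3,4], [2,3,5], [2,4,5], [3,4,5], [3,4,6], [3,5,6], [4,5,6]
  3-simplices (6): [0,3,4,5], [0,3,4,6], [0,3,5,6], [0,4,5,6], [2,3,4,5], [3,4,5,6]

giving chain groups C_0 ≅ Z^7, C_1 ≅ Z^16, C_2 ≅ Z^15, C_3 ≅ Z^6.

Boundary ∂_1: C_1 → C_0 is given by ∂[p,q] = [q] − [p].
As a 7×16 matrix over Z this has rank 6, with invariant factors (1,1,1,1,1,1).

The boundary map ∂_2: C_2 → C_1 maps a triangle to the signed sum of its edges. For instance
  ∂[3,5,6] = [5,6] − [3,6] + [3,5],
  ∂[0,3,6] = [3,6] − [0,6] + [0,3].
As a 16×15 matrix over Z this has rank 10, with invariant factors (1,1,1,1,1,1,1,1,1,1).

∂_3: C_3 → C_2 sends each 3-simplex σ to the alternating sum Σ_i (−1)^i (σ with its i-th vertex removed). For instance
  ∂[0,3,4,6] = [3,4,6] − [0,4,6] + [0,3,6] − [0,3,4],
  ∂[0,3,5,6] = [3,5,6] − [0,5,6] + [0,3,6] − [0,3,5].
The 15×6 boundary matrix has rank 5 and Smith normal form diag(1,1,1,1,1).

From H_k ≅ ker(∂_k) / im(∂_{k+1}) we obtain:

  H_0: rank C_0 − rank ∂_1 = 7 − 6 = 1, and the invariant factors of ∂_1 are all 1, so H_0 ≅ Z.
  H_1: rank ker ∂_1 − rank ∂_2 = (16 − 6) − 10 = 0, and the invariant factors of ∂_2 are all 1, so H_1 ≅ 0.
  H_2: rank ker ∂_2 − rank ∂_3 = (15 − 10) − 5 = 0, and the invariant factors of ∂_3 are all 1, so H_2 ≅ 0.
  H_3: rank ker ∂_3 − rank ∂_4 = (6 − 5) − 0 = 1, and there is no ∂_4, so H_3 ≅ Z.

As a check, the Euler characteristic is 7 − 16 + 15 − 6 = 0, which agrees with 1 − 0 + 0 − 1 = 0.

H_0 = Z,  H_1 = 0,  H_2 = 0,  H_3 = Z.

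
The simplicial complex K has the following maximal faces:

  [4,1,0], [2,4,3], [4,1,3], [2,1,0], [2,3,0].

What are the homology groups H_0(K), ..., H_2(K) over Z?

We work with the vertex ordering 0 < 1 < 2 < 3 < 4. The simplices of K, each written with vertices in increasing order, are:

  0-simplices (5): [0], [1], [2], [3], [4]
  1-simplices (10): [0,1], [0,2], [0,3], [0,4], [1,2], [1,3], [1,4], [2,3], [2,4], [3,4]
  2-simplices (5): [0,1,2], [0,1,4], [0,2,3], [1,3,4], [2,3,4]

Hence C_0 ≅ Z^5, C_1 ≅ Z^10, C_2 ≅ Z^5.

The boundary map ∂_1: C_1 → C_0 sends each edge [p,q] (with p < q) to q − p. For instance
  ∂[1,3] = [3] − [1].
As a 5×10 matrix over Z this has rank 4, with invariant factors (1,1,1,1).

The boundary map ∂_2: C_2 → C_1 maps a triangle to the signed sum of its edges. For instance
  ∂[0,1,4] = [1,4] − [0,4] + [0,1],
  ∂[0,2,3] = [2,3] − [0,3] + [0,2].
The resulting 10×5 matrix has rank 5, and its Smith normal form has invariant factors (1,1,1,1,1).

Now H_k = ker ∂_k / im ∂_{k+1}, so:

  H_0: rank C_0 − rank ∂_1 = 5 − 4 = 1, and the invariant factors of ∂_1 are all 1, so H_0 = Z.
  H_1: rank ker ∂_1 − rank ∂_2 = (10 − 4) − 5 = 1, and the invariant factors of ∂_2 are all 1, so H_1 = Z.
  H_2: rank ker ∂_2 − rank ∂_3 = (5 − 5) − 0 = 0, and there is no ∂_3, so H_2 = 0.

(K is a triangulation of the Möbius band.)

H_0 ≅ Z,  H_1 ≅ Z,  H_2 = 0.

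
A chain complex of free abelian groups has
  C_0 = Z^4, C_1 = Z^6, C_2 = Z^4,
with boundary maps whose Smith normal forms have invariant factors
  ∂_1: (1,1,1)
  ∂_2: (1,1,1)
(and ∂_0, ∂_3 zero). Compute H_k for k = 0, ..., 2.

H_0 ≅ Z,  H_1 = 0,  H_2 ≅ Z.

H_0: b_0 = 4 − 0 − 3 = 1; torsion from ∂_1 factors > 1: none. So H_0 ≅ Z.
H_1: b_1 = 6 − 3 − 3 = 0; torsion from ∂_2 factors > 1: none. So H_1 ≅ 0.
H_2: b_2 = 4 − 3 − 0 = 1; torsion from ∂_3 factors > 1: none. So H_2 ≅ Z.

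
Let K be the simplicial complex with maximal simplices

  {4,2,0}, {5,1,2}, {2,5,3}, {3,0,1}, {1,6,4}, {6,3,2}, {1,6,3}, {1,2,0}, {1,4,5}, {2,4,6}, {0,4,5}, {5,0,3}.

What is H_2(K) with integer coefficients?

We work with the vertex ordering 0 < 1 < 2 < 3 < 4 < 5 < 6. The simplices of K, each written with vertices in increasing order, are:

  0-simplices (7): [0], [1], [2], [3], [4], [5], [6]
  1-simplices (18): [0,1], [0,2], [0,3], [0,4], [0,5], [1,2], [1,3], [1,4], [1,5], [1,6], [2,3], [2,4], [2,5], [2,6], [3,5], [3,6], [4,5], [4,6]
  2-simplices (12): [0,1,2], [0,1,3], [0,2,4], [0,3,5], [0,4,5], [1,2,5], [1,3,6], [1,4,5], [1,4,6], [2,3,5], [2,3,6], [2,4,6]

Hence C_0 ≅ Z^7, C_1 ≅ Z^18, C_2 ≅ Z^12.

∂_1: C_1 → C_0 is given by ∂[p,q] = [q] − [p].
The resulting 7×18 matrix has rank 6, and its Smith normal form has invariant factors (1,1,1,1,1,1).

The boundary map ∂_2: C_2 → C_1 acts by ∂[p,q,r] = [q,r] − [p,r] + [p,q]. For instance
  ∂[0,2,4] = [2,4] − [0,4] + [0,2],
  ∂[2,3,6] = [3,6] − [2,6] + [2,3].
The 18×12 boundary matrix has rank 12 and Smith normal form diag(1,1,1,1,1,1,1,1,1,1,1,2).

Now H_k = ker ∂_k / im ∂_{k+1}, so:

  H_2: rank ker ∂_2 − rank ∂_3 = (12 − 12) − 0 = 0, and there is no ∂_3, so H_2 = 0.

H_2 ≅ 0.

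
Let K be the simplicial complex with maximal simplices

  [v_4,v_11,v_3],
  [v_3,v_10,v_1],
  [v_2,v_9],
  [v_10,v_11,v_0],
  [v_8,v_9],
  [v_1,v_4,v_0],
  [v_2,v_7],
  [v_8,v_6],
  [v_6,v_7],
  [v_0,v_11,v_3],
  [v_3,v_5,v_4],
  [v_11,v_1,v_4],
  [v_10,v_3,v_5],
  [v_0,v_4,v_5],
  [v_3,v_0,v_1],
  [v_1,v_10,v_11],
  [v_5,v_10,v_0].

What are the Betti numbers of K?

K has 12 vertices, 23 edges, 12 triangles.
rank ∂_0 = 0, rank ∂_1 = 10 ⇒ b_0 = 12 − 0 − 10 = 2; all invariant factors of ∂_1 are 1 so no torsion. So H_0 ≅ Z^2.
rank ∂_1 = 10, rank ∂_2 = 12 ⇒ b_1 = 23 − 10 − 12 = 1; ∂_2 has invariant factor(s) [2] giving torsion. So H_1 ≅ Z × Z/2.
rank ∂_2 = 12, rank ∂_3 = 0 ⇒ b_2 = 12 − 12 − 0 = 0. So H_2 ≅ 0.

b_0 = 2, b_1 = 1, b_2 = 0.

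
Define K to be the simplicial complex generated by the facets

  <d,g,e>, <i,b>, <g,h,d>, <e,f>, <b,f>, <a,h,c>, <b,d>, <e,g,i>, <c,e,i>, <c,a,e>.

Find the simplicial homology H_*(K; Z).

H_0 ≅ Z,  H_1 ≅ Z^3,  H_2 = 0.

Order the vertices as a < b < c < d < e < f < g < h < i. Listing each simplex with vertices in this order, K has dimension 2 with simplices:

  0-simplices (9): a, b, c, d, e, f, g, h, i
  1-simplices (17): ac, ae, ah, bd, bf, bi, ce, ch, ci, de, dg, dh, ef, eg, ei, gh, gi
  2-simplices (6): ace, ach, cei, deg, dgh, egi

so the chain groups are C_0 ≅ Z^9, C_1 ≅ Z^17, C_2 ≅ Z^6.

∂_1: C_1 → C_0 is given by ∂[p,q] = [q] − [p].
As a 9×17 matrix over Z this has rank 8, with invariant factors (1,1,1,1,1,1,1,1).

Boundary ∂_2: C_2 → C_1 maps a triangle to the signed sum of its edges. For instance
  ∂dgh = gh − dh + dg,
  ∂egi = gi − ei + eg.
This gives a 17×6 integer matrix of rank 6; reducing to Smith normal form yields diagonal entries (1,1,1,1,1,1).

Now H_k = ker ∂_k / im ∂_{k+1}, so:

  H_0: rank C_0 − rank ∂_1 = 9 − 8 = 1, and the invariant factors of ∂_1 are all 1, so H_0 = Z.
  H_1: rank ker ∂_1 − rank ∂_2 = (17 − 8) − 6 = 3, and the invariant factors of ∂_2 are all 1, so H_1 = Z^3.
  H_2: rank ker ∂_2 − rank ∂_3 = (6 − 6) − 0 = 0, and there is no ∂_3, so H_2 = 0.

As a check, the Euler characteristic is 9 − 17 + 6 = -2, which agrees with 1 − 3 + 0 = -2.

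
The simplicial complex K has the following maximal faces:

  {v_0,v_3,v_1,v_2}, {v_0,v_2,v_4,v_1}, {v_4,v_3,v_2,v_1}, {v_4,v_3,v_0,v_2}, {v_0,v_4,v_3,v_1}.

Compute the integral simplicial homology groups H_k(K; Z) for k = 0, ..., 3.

K has 5 vertices, 10 edges, 10 triangles, 5 3-simplices.
rank ∂_0 = 0, rank ∂_1 = 4 ⇒ b_0 = 5 − 0 − 4 = 1; all invariant factors of ∂_1 are 1 so no torsion. So H_0 ≅ Z.
rank ∂_1 = 4, rank ∂_2 = 6 ⇒ b_1 = 10 − 4 − 6 = 0; all invariant factors of ∂_2 are 1 so no torsion. So H_1 ≅ 0.
rank ∂_2 = 6, rank ∂_3 = 4 ⇒ b_2 = 10 − 6 − 4 = 0; all invariant factors of ∂_3 are 1 so no torsion. So H_2 ≅ 0.
rank ∂_3 = 4, rank ∂_4 = 0 ⇒ b_3 = 5 − 4 − 0 = 1. So H_3 ≅ Z.

H_0 = Z,  H_1 = 0,  H_2 = 0,  H_3 = Z.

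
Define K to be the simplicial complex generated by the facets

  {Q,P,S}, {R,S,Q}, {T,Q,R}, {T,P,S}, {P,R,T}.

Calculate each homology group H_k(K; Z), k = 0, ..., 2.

Fix the vertex order P < Q < R < S < T and write every simplex with vertices in increasing order. Then dim K = 2 and the simplices of K are:

  0-simplices (5): P, Q, R, S, T
  1-simplices (10): PQ, PR, PS, PT, QR, QS, QT, RS, RT, ST
  2-simplices (5): PQS, PRT, PST, QRS, QRT

Hence C_0 ≅ Z^5, C_1 ≅ Z^10, C_2 ≅ Z^5.

Boundary ∂_1: C_1 → C_0 maps an edge to its endpoints' difference, ∂[p,q] = q − p.
The resulting 5×10 matrix has rank 4, and its Smith normal form has invariant factors (1,1,1,1).

∂_2: C_2 → C_1 maps a triangle to the signed sum of its edges. For instance
  ∂QRT = RT − QT + QR,
  ∂PST = ST − PT + PS.
The 10×5 boundary matrix has rank 5 and Smith normal form diag(1,1,1,1,1).

From H_k ≅ ker(∂_k) / im(∂_{k+1}) we obtain:

  H_0: rank C_0 − rank ∂_1 = 5 − 4 = 1, and the invariant factors of ∂_1 are all 1, so H_0 ≅ Z.
  H_1: rank ker ∂_1 − rank ∂_2 = (10 − 4) − 5 = 1, and the invariant factors of ∂_2 are all 1, so H_1 ≅ Z.
  H_2: rank ker ∂_2 − rank ∂_3 = (5 − 5) − 0 = 0, and there is no ∂_3, so H_2 ≅ 0.

H_0 = Z,  H_1 = Z,  H_2 = 0.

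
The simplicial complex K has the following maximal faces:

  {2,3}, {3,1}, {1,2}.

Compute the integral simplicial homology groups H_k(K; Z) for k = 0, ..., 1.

K has 3 vertices, 3 edges.
rank ∂_0 = 0, rank ∂_1 = 2 ⇒ b_0 = 3 − 0 − 2 = 1; all invariant factors of ∂_1 are 1 so no torsion. So H_0 = Z.
rank ∂_1 = 2, rank ∂_2 = 0 ⇒ b_1 = 3 − 2 − 0 = 1. So H_1 = Z.

H_0 = Z,  H_1 = Z.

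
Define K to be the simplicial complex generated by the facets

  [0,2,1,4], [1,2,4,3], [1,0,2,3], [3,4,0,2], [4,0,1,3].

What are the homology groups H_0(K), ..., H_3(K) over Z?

Fix the vertex order 0 < 1 < 2 < 3 < 4 and write every simplex with vertices in increasing order. Then dim K = 3 and the simplices of K are:

  0-simplices (5): [0], [1], [2], [3], [4]
  1-simplices (10): [0,1], [0,2], [0,3], [0,4], [1,2], [1,3], [1,4], [2,3], [2,4], [3,4]
  2-simplices (10): [0,1,2], [0,1,3], [0,1,4], [0,2,3], [0,2,4], [0,3,4], [1,2,3], [1,2,4], [1,3,4], [2,3,4]
  3-simplices (5): [0,1,2,3], [0,1,2,4], [0,1,3,4], [0,2,3,4], [1,2,3,4]

giving chain groups C_0 ≅ Z^5, C_1 ≅ Z^10, C_2 ≅ Z^10, C_3 ≅ Z^5.

∂_1: C_1 → C_0 sends each edge [p,q] (with p < q) to q − p. For instance
  ∂[0,4] = [4] − [0].
This gives a 5×10 integer matrix of rank 4; reducing to Smith normal form yields diagonal entries (1,1,1,1).

Boundary ∂_2: C_2 → C_1 acts by ∂[p,q,r] = [q,r] − [p,r] + [p,q]. For instance
  ∂[0,2,4] = [2,4] − [0,4] + [0,2],
  ∂[0,1,3] = [1,3] − [0,3] + [0,1].
As a 10×10 matrix over Z this has rank 6, with invariant factors (1,1,1,1,1,1).

∂_3: C_3 → C_2 sends each 3-simplex σ to the alternating sum Σ_i (−1)^i (σ with its i-th vertex removed). For instance
  ∂[1,2,3,4] = [2,3,4] − [1,3,4] + [1,2,4] − [1,2,3],
  ∂[0,2,3,4] = [2,3,4] − [0,3,4] + [0,2,4] − [0,2,3].
The resulting 10×5 matrix has rank 4, and its Smith normal form has invariant factors (1,1,1,1).

Reading off H_k = ker ∂_k / im ∂_{k+1}:

  H_0: rank C_0 − rank ∂_1 = 5 − 4 = 1, and the invariant factors of ∂_1 are all 1, so H_0 ≅ Z.
  H_1: rank ker ∂_1 − rank ∂_2 = (10 − 4) − 6 = 0, and the invariant factors of ∂_2 are all 1, so H_1 ≅ 0.
  H_2: rank ker ∂_2 − rank ∂_3 = (10 − 6) − 4 = 0, and the invariant factors of ∂_3 are all 1, so H_2 ≅ 0.
  H_3: rank ker ∂_3 − rank ∂_4 = (5 − 4) − 0 = 1, and there is no ∂_4, so H_3 ≅ Z.

H_0 = Z,  H_1 = 0,  H_2 = 0,  H_3 = Z.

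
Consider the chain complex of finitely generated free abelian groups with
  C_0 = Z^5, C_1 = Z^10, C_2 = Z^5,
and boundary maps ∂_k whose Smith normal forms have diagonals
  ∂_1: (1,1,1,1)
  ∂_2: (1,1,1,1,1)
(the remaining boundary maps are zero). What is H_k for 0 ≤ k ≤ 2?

H_0 ≅ Z,  H_1 ≅ Z,  H_2 = 0.

H_0: b_0 = 5 − 0 − 4 = 1; torsion from ∂_1 factors > 1: none. So H_0 ≅ Z.
H_1: b_1 = 10 − 4 − 5 = 1; torsion from ∂_2 factors > 1: none. So H_1 ≅ Z.
H_2: b_2 = 5 − 5 − 0 = 0; torsion from ∂_3 factors > 1: none. So H_2 ≅ 0.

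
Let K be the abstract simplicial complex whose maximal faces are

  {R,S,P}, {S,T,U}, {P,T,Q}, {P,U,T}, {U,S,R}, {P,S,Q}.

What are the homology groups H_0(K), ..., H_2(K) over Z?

H_0 = Z,  H_1 = Z,  H_2 = 0.

Take the total order P < Q < R < S < T < U on the vertex set. Then K (dimension 2) consists of the simplices:

  0-simplices (6): P, Q, R, S, T, U
  1-simplices (12): PQ, PR, PS, PT, PU, QS, QT, RS, RU, ST, SU, TU
  2-simplices (6): PQS, PQT, PRS, PTU, RSU, STU

giving chain groups C_0 ≅ Z^6, C_1 ≅ Z^12, C_2 ≅ Z^6.

∂_1: C_1 → C_0 sends each edge [p,q] (with p < q) to q − p. For instance
  ∂ST = T − S.
The resulting 6×12 matrix has rank 5, and its Smith normal form has invariant factors (1,1,1,1,1).

∂_2: C_2 → C_1 acts by ∂[p,q,r] = [q,r] − [p,r] + [p,q]. For instance
  ∂PQT = QT − PT + PQ,
  ∂PRS = RS − PS + PR.
This gives a 12×6 integer matrix of rank 6; reducing to Smith normal form yields diagonal entries (1,1,1,1,1,1).

Now H_k = ker ∂_k / im ∂_{k+1}, so:

  H_0: rank C_0 − rank ∂_1 = 6 − 5 = 1, and the invariant factors of ∂_1 are all 1, so H_0 ≅ Z.
  H_1: rank ker ∂_1 − rank ∂_2 = (12 − 5) − 6 = 1, and the invariant factors of ∂_2 are all 1, so H_1 ≅ Z.
  H_2: rank ker ∂_2 − rank ∂_3 = (6 − 6) − 0 = 0, and there is no ∂_3, so H_2 ≅ 0.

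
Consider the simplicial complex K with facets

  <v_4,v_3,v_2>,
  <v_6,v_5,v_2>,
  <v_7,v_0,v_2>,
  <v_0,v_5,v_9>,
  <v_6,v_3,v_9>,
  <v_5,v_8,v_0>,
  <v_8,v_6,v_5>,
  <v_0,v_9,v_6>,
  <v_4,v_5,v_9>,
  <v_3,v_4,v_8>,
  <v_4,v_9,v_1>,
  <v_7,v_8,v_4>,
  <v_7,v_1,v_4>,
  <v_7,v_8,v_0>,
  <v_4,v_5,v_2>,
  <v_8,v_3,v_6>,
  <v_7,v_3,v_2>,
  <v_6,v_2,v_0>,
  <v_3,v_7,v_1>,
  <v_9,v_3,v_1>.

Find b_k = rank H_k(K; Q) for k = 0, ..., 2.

Order the vertices as v_0 < v_1 < v_2 < v_3 < v_4 < v_5 < v_6 < v_7 < v_8 < v_9. Listing each simplex with vertices in this order, K has dimension 2 with simplices:

  0-simplices (10): [v_0], [v_1], [v_2], [v_3], [v_4], [v_5], [v_6], [v_7], [v_8], [v_9]
  1-simplices (30): (30 of them)
  2-simplices (20): (20 of them)

Hence C_0 ≅ Z^10, C_1 ≅ Z^30, C_2 ≅ Z^20.

The boundary map ∂_1: C_1 → C_0 is given by ∂[p,q] = [q] − [p]. For instance
  ∂[v_4,v_7] = [v_7] − [v_4].
This gives a 10×30 integer matrix of rank 9; reducing to Smith normal form yields diagonal entries (1,1,1,1,1,1,1,1,1).

∂_2: C_2 → C_1 maps a triangle to the signed sum of its edges. For instance
  ∂[v_1,v_3,v_9] = [v_3,v_9] − [v_1,v_9] + [v_1,v_3],
  ∂[v_1,v_4,v_7] = [v_4,v_7] − [v_1,v_7] + [v_1,v_4].
The 30×20 boundary matrix has rank 20 and Smith normal form diag(1,1,1,1,1,1,1,1,1,1,1,1,1,1,1,1,1,1,1,2).

From H_k ≅ ker(∂_k) / im(∂_{k+1}) we obtain:

  H_0: rank C_0 − rank ∂_1 = 10 − 9 = 1, and the invariant factors of ∂_1 are all 1, so H_0 = Z.
  H_1: rank ker ∂_1 − rank ∂_2 = (30 − 9) − 20 = 1, and ∂_2 has invariant factor 2 > 1, so H_1 = Z × Z/2.
  H_2: rank ker ∂_2 − rank ∂_3 = (20 − 20) − 0 = 0, and there is no ∂_3, so H_2 = 0.

Hence the Betti numbers are b_0 = 1, b_1 = 1, b_2 = 0.

b_0 = 1, b_1 = 1, b_2 = 0.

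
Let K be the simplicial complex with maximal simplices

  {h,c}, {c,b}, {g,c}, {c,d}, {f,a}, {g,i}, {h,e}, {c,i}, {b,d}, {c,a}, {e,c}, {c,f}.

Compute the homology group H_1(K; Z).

Order the vertices as a < b < c < d < e < f < g < h < i. Listing each simplex with vertices in this order, K has dimension 1 with simplices:

  0-simplices (9): a, b, c, d, e, f, g, h, i
  1-simplices (12): ac, af, bc, bd, cd, ce, cf, cg, ch, ci, eh, gi

Hence C_0 ≅ Z^9, C_1 ≅ Z^12.

Boundary ∂_1: C_1 → C_0 maps an edge to its endpoints' difference, ∂[p,q] = q − p.
As a 9×12 matrix over Z this has rank 8, with invariant factors (1,1,1,1,1,1,1,1).

Reading off H_k = ker ∂_k / im ∂_{k+1}:

  H_1: rank ker ∂_1 − rank ∂_2 = (12 − 8) − 0 = 4, and there is no ∂_2, so H_1 ≅ Z^4.

H_1 = Z^4.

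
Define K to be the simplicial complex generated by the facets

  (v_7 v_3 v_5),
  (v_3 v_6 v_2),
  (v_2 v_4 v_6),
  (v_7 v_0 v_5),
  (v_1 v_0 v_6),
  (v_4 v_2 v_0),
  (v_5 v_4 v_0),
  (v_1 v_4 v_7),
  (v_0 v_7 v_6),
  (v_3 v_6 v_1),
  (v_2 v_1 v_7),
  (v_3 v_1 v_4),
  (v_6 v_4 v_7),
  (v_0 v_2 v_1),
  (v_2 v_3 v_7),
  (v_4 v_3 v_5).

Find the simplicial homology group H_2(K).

Take the total order v_0 < v_1 < v_2 < v_3 < v_4 < v_5 < v_6 < v_7 on the vertex set. Then K (dimension 2) consists of the simplices:

  0-simplices (8): [v_0], [v_1], [v_2], [v_3], [v_4], [v_5], [v_6], [v_7]
  1-simplices (24): (24 of them)
  2-simplices (16): (16 of them)

giving chain groups C_0 ≅ Z^8, C_1 ≅ Z^24, C_2 ≅ Z^16.

Boundary ∂_1: C_1 → C_0 is given by ∂[p,q] = [q] − [p]. For instance
  ∂[v_2,v_3] = [v_3] − [v_2].
The resulting 8×24 matrix has rank 7, and its Smith normal form has invariant factors (1,1,1,1,1,1,1).

The boundary map ∂_2: C_2 → C_1 maps a triangle to the signed sum of its edges. For instance
  ∂[v_0,v_5,v_7] = [v_5,v_7] − [v_0,v_7] + [v_0,v_5],
  ∂[v_1,v_3,v_4] = [v_3,v_4] − [v_1,v_4] + [v_1,v_3].
As a 24×16 matrix over Z this has rank 15, with invariant factors (1,1,1,1,1,1,1,1,1,1,1,1,1,1,1).

Computing H_k = (kernel of ∂_k) / (image of ∂_{k+1}):

  H_2: rank ker ∂_2 − rank ∂_3 = (16 − 15) − 0 = 1, and there is no ∂_3, so H_2 ≅ Z.

H_2 ≅ Z.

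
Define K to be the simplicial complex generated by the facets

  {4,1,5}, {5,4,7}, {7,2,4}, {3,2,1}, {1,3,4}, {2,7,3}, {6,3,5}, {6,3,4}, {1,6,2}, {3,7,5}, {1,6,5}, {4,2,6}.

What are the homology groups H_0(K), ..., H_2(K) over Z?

H_0 = Z,  H_1 = Z/2Z,  H_2 = 0.

Order the vertices as 1 < 2 < 3 < 4 < 5 < 6 < 7. Listing each simplex with vertices in this order, K has dimension 2 with simplices:

  0-simplices (7): [1], [2], [3], [4], [5], [6], [7]
  1-simplices (18): [1,2], [1,3], [1,4], [1,5], [1,6], [2,3], [2,4], [2,6], [2,7], [3,4], [3,5], [3,6], [3,7], [4,5], [4,6], [4,7], [5,6], [5,7]
  2-simplices (12): [1,2,3], [1,2,6], [1,3,4], [1,4,5], [1,5,6], [2,3,7], [2,4,6], [2,4,7], [3,4,6], [3,5,6], [3,5,7], [4,5,7]

Hence C_0 ≅ Z^7, C_1 ≅ Z^18, C_2 ≅ Z^12.

∂_1: C_1 → C_0 maps an edge to its endpoints' difference, ∂[p,q] = q − p. For instance
  ∂[1,3] = [3] − [1].
This gives a 7×18 integer matrix of rank 6; reducing to Smith normal form yields diagonal entries (1,1,1,1,1,1).

∂_2: C_2 → C_1 acts by ∂[p,q,r] = [q,r] − [p,r] + [p,q]. For instance
  ∂[2,4,6] = [4,6] − [2,6] + [2,4],
  ∂[1,5,6] = [5,6] − [1,6] + [1,5].
The 18×12 boundary matrix has rank 12 and Smith normal form diag(1,1,1,1,1,1,1,1,1,1,1,2).

Reading off H_k = ker ∂_k / im ∂_{k+1}:

  H_0: rank C_0 − rank ∂_1 = 7 − 6 = 1, and the invariant factors of ∂_1 are all 1, so H_0 ≅ Z.
  H_1: rank ker ∂_1 − rank ∂_2 = (18 − 6) − 12 = 0, and ∂_2 has invariant factor 2 > 1, so H_1 ≅ Z/2Z.
  H_2: rank ker ∂_2 − rank ∂_3 = (12 − 12) − 0 = 0, and there is no ∂_3, so H_2 ≅ 0.

As a check, the Euler characteristic is 7 − 18 + 12 = 1, which agrees with 1 − 0 + 0 = 1.
(K is a triangulation of the real projective plane RP^2.)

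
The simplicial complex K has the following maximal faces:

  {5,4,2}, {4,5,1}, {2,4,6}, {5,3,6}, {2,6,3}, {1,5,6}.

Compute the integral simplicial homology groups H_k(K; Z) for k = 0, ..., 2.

H_0 = Z,  H_1 = Z,  H_2 = 0.

Order the vertices as 1 < 2 < 3 < 4 < 5 < 6. Listing each simplex with vertices in this order, K has dimension 2 with simplices:

  0-simplices (6): [1], [2], [3], [4], [5], [6]
  1-simplices (12): [1,4], [1,5], [1,6], [2,3], [2,4], [2,5], [2,6], [3,5], [3,6], [4,5], [4,6], [5,6]
  2-simplices (6): [1,4,5], [1,5,6], [2,3,6], [2,4,5], [2,4,6], [3,5,6]

giving chain groups C_0 ≅ Z^6, C_1 ≅ Z^12, C_2 ≅ Z^6.

∂_1: C_1 → C_0 sends each edge [p,q] (with p < q) to q − p.
The resulting 6×12 matrix has rank 5, and its Smith normal form has invariant factors (1,1,1,1,1).

Boundary ∂_2: C_2 → C_1 sends each 2-simplex [p,q,r] to [q,r] − [p,r] + [p,q]. For instance
  ∂[3,5,6] = [5,6] − [3,6] + [3,5],
  ∂[2,4,5] = [4,5] − [2,5] + [2,4].
The resulting 12×6 matrix has rank 6, and its Smith normal form has invariant factors (1,1,1,1,1,1).

Now H_k = ker ∂_k / im ∂_{k+1}, so:

  H_0: rank C_0 − rank ∂_1 = 6 − 5 = 1, and the invariant factors of ∂_1 are all 1, so H_0 ≅ Z.
  H_1: rank ker ∂_1 − rank ∂_2 = (12 − 5) − 6 = 1, and the invariant factors of ∂_2 are all 1, so H_1 ≅ Z.
  H_2: rank ker ∂_2 − rank ∂_3 = (6 − 6) − 0 = 0, and there is no ∂_3, so H_2 ≅ 0.

As a check, the Euler characteristic is 6 − 12 + 6 = 0, which agrees with 1 − 1 + 0 = 0.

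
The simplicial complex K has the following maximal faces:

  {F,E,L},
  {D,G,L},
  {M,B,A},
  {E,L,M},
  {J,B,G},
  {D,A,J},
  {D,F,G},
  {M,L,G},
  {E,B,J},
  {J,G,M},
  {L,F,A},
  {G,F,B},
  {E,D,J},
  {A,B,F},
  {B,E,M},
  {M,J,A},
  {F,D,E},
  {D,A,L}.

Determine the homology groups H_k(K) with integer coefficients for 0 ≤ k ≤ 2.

K has 9 vertices, 27 edges, 18 triangles.
rank ∂_0 = 0, rank ∂_1 = 8 ⇒ b_0 = 9 − 0 − 8 = 1; all invariant factors of ∂_1 are 1 so no torsion. So H_0 = Z.
rank ∂_1 = 8, rank ∂_2 = 18 ⇒ b_1 = 27 − 8 − 18 = 1; ∂_2 has invariant factor(s) [2] giving torsion. So H_1 = Z × Z/2.
rank ∂_2 = 18, rank ∂_3 = 0 ⇒ b_2 = 18 − 18 − 0 = 0. So H_2 = 0.

H_0 ≅ Z,  H_1 ≅ Z × Z/2,  H_2 = 0.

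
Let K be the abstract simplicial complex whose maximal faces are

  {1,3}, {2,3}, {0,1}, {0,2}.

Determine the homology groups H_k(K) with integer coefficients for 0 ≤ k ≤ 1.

Fix the vertex order 0 < 1 < 2 < 3 and write every simplex with vertices in increasing order. Then dim K = 1 and the simplices of K are:

  0-simplices (4): [0], [1], [2], [3]
  1-simplices (4): [0,1], [0,2], [1,3], [2,3]

giving chain groups C_0 ≅ Z^4, C_1 ≅ Z^4.

Boundary ∂_1: C_1 → C_0 sends each edge [p,q] (with p < q) to q − p.
This gives a 4×4 integer matrix of rank 3; reducing to Smith normal form yields diagonal entries (1,1,1).

Now H_k = ker ∂_k / im ∂_{k+1}, so:

  H_0: rank C_0 − rank ∂_1 = 4 − 3 = 1, and the invariant factors of ∂_1 are all 1, so H_0 = Z.
  H_1: rank ker ∂_1 − rank ∂_2 = (4 − 3) − 0 = 1, and there is no ∂_2, so H_1 = Z.

(K is a triangulation of the circle S^1.)

H_0 ≅ Z,  H_1 ≅ Z.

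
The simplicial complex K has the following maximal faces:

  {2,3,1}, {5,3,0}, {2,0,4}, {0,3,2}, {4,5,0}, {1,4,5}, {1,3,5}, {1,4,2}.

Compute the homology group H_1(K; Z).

We work with the vertex ordering 0 < 1 < 2 < 3 < 4 < 5. The simplices of K, each written with vertices in increasing order, are:

  0-simplices (6): [0], [1], [2], [3], [4], [5]
  1-simplices (12): [0,2], [0,3], [0,4], [0,5], [1,2], [1,3], [1,4], [1,5], [2,3], [2,4], [3,5], [4,5]
  2-simplices (8): [0,2,3], [0,2,4], [0,3,5], [0,4,5], [1,2,3], [1,2,4], [1,3,5], [1,4,5]

giving chain groups C_0 ≅ Z^6, C_1 ≅ Z^12, C_2 ≅ Z^8.

∂_1: C_1 → C_0 is given by ∂[p,q] = [q] − [p]. For instance
  ∂[3,5] = [5] − [3].
As a 6×12 matrix over Z this has rank 5, with invariant factors (1,1,1,1,1).

∂_2: C_2 → C_1 acts by ∂[p,q,r] = [q,r] − [p,r] + [p,q]. For instance
  ∂[1,4,5] = [4,5] − [1,5] + [1,4],
  ∂[0,3,5] = [3,5] − [0,5] + [0,3].
The resulting 12×8 matrix has rank 7, and its Smith normal form has invariant factors (1,1,1,1,1,1,1).

Computing H_k = (kernel of ∂_k) / (image of ∂_{k+1}):

  H_1: rank ker ∂_1 − rank ∂_2 = (12 − 5) − 7 = 0, and the invariant factors of ∂_2 are all 1, so H_1 ≅ 0.

H_1 ≅ 0.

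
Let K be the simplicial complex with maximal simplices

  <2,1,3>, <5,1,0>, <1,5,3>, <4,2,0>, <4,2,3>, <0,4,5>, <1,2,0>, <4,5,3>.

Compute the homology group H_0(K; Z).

H_0 ≅ Z.

Order the vertices as 0 < 1 < 2 < 3 < 4 < 5. Listing each simplex with vertices in this order, K has dimension 2 with simplices:

  0-simplices (6): [0], [1], [2], [3], [4], [5]
  1-simplices (12): [0,1], [0,2], [0,4], [0,5], [1,2], [1,3], [1,5], [2,3], [2,4], [3,4], [3,5], [4,5]
  2-simplices (8): [0,1,2], [0,1,5], [0,2,4], [0,4,5], [1,2,3], [1,3,5], [2,3,4], [3,4,5]

giving chain groups C_0 ≅ Z^6, C_1 ≅ Z^12, C_2 ≅ Z^8.

∂_1: C_1 → C_0 sends each edge [p,q] (with p < q) to q − p.
As a 6×12 matrix over Z this has rank 5, with invariant factors (1,1,1,1,1).

∂_2: C_2 → C_1 maps a triangle to the signed sum of its edges. For instance
  ∂[0,1,2] = [1,2] − [0,2] + [0,1],
  ∂[2,3,4] = [3,4] − [2,4] + [2,3].
This gives a 12×8 integer matrix of rank 7; reducing to Smith normal form yields diagonal entries (1,1,1,1,1,1,1).

From H_k ≅ ker(∂_k) / im(∂_{k+1}) we obtain:

  H_0: rank C_0 − rank ∂_1 = 6 − 5 = 1, and the invariant factors of ∂_1 are all 1, so H_0 = Z.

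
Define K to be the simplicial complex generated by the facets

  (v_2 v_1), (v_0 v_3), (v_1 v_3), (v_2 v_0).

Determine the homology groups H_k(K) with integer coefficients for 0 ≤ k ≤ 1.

Take the total order v_0 < v_1 < v_2 < v_3 on the vertex set. Then K (dimension 1) consists of the simplices:

  0-simplices (4): [v_0], [v_1], [v_2], [v_3]
  1-simplices (4): [v_0,v_2], [v_0,v_3], [v_1,v_2], [v_1,v_3]

Hence C_0 ≅ Z^4, C_1 ≅ Z^4.

Boundary ∂_1: C_1 → C_0 is given by ∂[p,q] = [q] − [p]. For instance
  ∂[v_0,v_2] = [v_2] − [v_0].
This gives a 4×4 integer matrix of rank 3; reducing to Smith normal form yields diagonal entries (1,1,1).

Reading off H_k = ker ∂_k / im ∂_{k+1}:

  H_0: rank C_0 − rank ∂_1 = 4 − 3 = 1, and the invariant factors of ∂_1 are all 1, so H_0 ≅ Z.
  H_1: rank ker ∂_1 − rank ∂_2 = (4 − 3) − 0 = 1, and there is no ∂_2, so H_1 ≅ Z.

H_0 ≅ Z,  H_1 ≅ Z.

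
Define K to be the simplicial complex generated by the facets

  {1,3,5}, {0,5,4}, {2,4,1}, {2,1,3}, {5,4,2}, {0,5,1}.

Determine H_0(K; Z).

H_0 ≅ Z.

Fix the vertex order 0 < 1 < 2 < 3 < 4 < 5 and write every simplex with vertices in increasing order. Then dim K = 2 and the simplices of K are:

  0-simplices (6): [0], [1], [2], [3], [4], [5]
  1-simplices (12): [0,1], [0,4], [0,5], [1,2], [1,3], [1,4], [1,5], [2,3], [2,4], [2,5], [3,5], [4,5]
  2-simplices (6): [0,1,5], [0,4,5], [1,2,3], [1,2,4], [1,3,5], [2,4,5]

giving chain groups C_0 ≅ Z^6, C_1 ≅ Z^12, C_2 ≅ Z^6.

The boundary map ∂_1: C_1 → C_0 sends each edge [p,q] (with p < q) to q − p. For instance
  ∂[0,4] = [4] − [0].
The resulting 6×12 matrix has rank 5, and its Smith normal form has invariant factors (1,1,1,1,1).

The boundary map ∂_2: C_2 → C_1 acts by ∂[p,q,r] = [q,r] − [p,r] + [p,q]. For instance
  ∂[0,1,5] = [1,5] − [0,5] + [0,1],
  ∂[0,4,5] = [4,5] − [0,5] + [0,4].
The resulting 12×6 matrix has rank 6, and its Smith normal form has invariant factors (1,1,1,1,1,1).

Reading off H_k = ker ∂_k / im ∂_{k+1}:

  H_0: rank C_0 − rank ∂_1 = 6 − 5 = 1, and the invariant factors of ∂_1 are all 1, so H_0 = Z.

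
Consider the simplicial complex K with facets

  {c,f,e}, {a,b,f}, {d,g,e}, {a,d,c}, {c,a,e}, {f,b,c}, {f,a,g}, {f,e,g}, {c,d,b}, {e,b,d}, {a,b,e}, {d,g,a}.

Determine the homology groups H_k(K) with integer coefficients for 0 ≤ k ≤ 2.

H_0 ≅ Z,  H_1 ≅ Z/2Z,  H_2 = 0.

Order the vertices as a < b < c < d < e < f < g. Listing each simplex with vertices in this order, K has dimension 2 with simplices:

  0-simplices (7): a, b, c, d, e, f, g
  1-simplices (18): ab, ac, ad, ae, af, ag, bc, bd, be, bf, cd, ce, cf, de, dg, ef, eg, fg
  2-simplices (12): abe, abf, acd, ace, adg, afg, bcd, bcf, bde, cef, deg, efg

so the chain groups are C_0 ≅ Z^7, C_1 ≅ Z^18, C_2 ≅ Z^12.

The boundary map ∂_1: C_1 → C_0 sends each edge [p,q] (with p < q) to q − p.
The 7×18 boundary matrix has rank 6 and Smith normal form diag(1,1,1,1,1,1).

The boundary map ∂_2: C_2 → C_1 sends each 2-simplex [p,q,r] to [q,r] − [p,r] + [p,q]. For instance
  ∂bcf = cf − bf + bc,
  ∂ace = ce − ae + ac.
The 18×12 boundary matrix has rank 12 and Smith normal form diag(1,1,1,1,1,1,1,1,1,1,1,2).

Now H_k = ker ∂_k / im ∂_{k+1}, so:

  H_0: rank C_0 − rank ∂_1 = 7 − 6 = 1, and the invariant factors of ∂_1 are all 1, so H_0 = Z.
  H_1: rank ker ∂_1 − rank ∂_2 = (18 − 6) − 12 = 0, and ∂_2 has invariant factor 2 > 1, so H_1 = Z/2Z.
  H_2: rank ker ∂_2 − rank ∂_3 = (12 − 12) − 0 = 0, and there is no ∂_3, so H_2 = 0.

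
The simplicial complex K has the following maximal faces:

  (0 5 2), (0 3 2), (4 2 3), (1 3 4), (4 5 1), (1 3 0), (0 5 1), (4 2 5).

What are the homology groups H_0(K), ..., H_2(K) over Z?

H_0 ≅ Z,  H_1 = 0,  H_2 ≅ Z.

Take the total order 0 < 1 < 2 < 3 < 4 < 5 on the vertex set. Then K (dimension 2) consists of the simplices:

  0-simplices (6): [0], [1], [2], [3], [4], [5]
  1-simplices (12): [0,1], [0,2], [0,3], [0,5], [1,3], [1,4], [1,5], [2,3], [2,4], [2,5], [3,4], [4,5]
  2-simplices (8): [0,1,3], [0,1,5], [0,2,3], [0,2,5], [1,3,4], [1,4,5], [2,3,4], [2,4,5]

giving chain groups C_0 ≅ Z^6, C_1 ≅ Z^12, C_2 ≅ Z^8.

The boundary map ∂_1: C_1 → C_0 is given by ∂[p,q] = [q] − [p]. For instance
  ∂[1,3] = [3] − [1].
This gives a 6×12 integer matrix of rank 5; reducing to Smith normal form yields diagonal entries (1,1,1,1,1).

Boundary ∂_2: C_2 → C_1 maps a triangle to the signed sum of its edges. For instance
  ∂[0,2,5] = [2,5] − [0,5] + [0,2],
  ∂[1,4,5] = [4,5] − [1,5] + [1,4].
The resulting 12×8 matrix has rank 7, and its Smith normal form has invariant factors (1,1,1,1,1,1,1).

From H_k ≅ ker(∂_k) / im(∂_{k+1}) we obtain:

  H_0: rank C_0 − rank ∂_1 = 6 − 5 = 1, and the invariant factors of ∂_1 are all 1, so H_0 ≅ Z.
  H_1: rank ker ∂_1 − rank ∂_2 = (12 − 5) − 7 = 0, and the invariant factors of ∂_2 are all 1, so H_1 ≅ 0.
  H_2: rank ker ∂_2 − rank ∂_3 = (8 − 7) − 0 = 1, and there is no ∂_3, so H_2 ≅ Z.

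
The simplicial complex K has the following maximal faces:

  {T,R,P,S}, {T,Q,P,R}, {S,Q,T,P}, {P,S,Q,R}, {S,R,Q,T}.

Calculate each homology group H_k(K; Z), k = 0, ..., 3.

Order the vertices as P < Q < R < S < T. Listing each simplex with vertices in this order, K has dimension 3 with simplices:

  0-simplices (5): P, Q, R, S, T
  1-simplices (10): PQ, PR, PS, PT, QR, QS, QT, RS, RT, ST
  2-simplices (10): PQR, PQS, PQT, PRS, PRT, PST, QRS, QRT, QST, RST
  3-simplices (5): PQRS, PQRT, PQST, PRST, QRST

giving chain groups C_0 ≅ Z^5, C_1 ≅ Z^10, C_2 ≅ Z^10, C_3 ≅ Z^5.

∂_1: C_1 → C_0 sends each edge [p,q] (with p < q) to q − p.
The 5×10 boundary matrix has rank 4 and Smith normal form diag(1,1,1,1).

∂_2: C_2 → C_1 maps a triangle to the signed sum of its edges. For instance
  ∂QST = ST − QT + QS,
  ∂PQR = QR − PR + PQ.
The resulting 10×10 matrix has rank 6, and its Smith normal form has invariant factors (1,1,1,1,1,1).

Boundary ∂_3: C_3 → C_2 sends each 3-simplex σ to the alternating sum Σ_i (−1)^i (σ with its i-th vertex removed). For instance
  ∂QRST = RST − QST + QRT − QRS,
  ∂PRST = RST − PST + PRT − PRS.
As a 10×5 matrix over Z this has rank 4, with invariant factors (1,1,1,1).

Reading off H_k = ker ∂_k / im ∂_{k+1}:

  H_0: rank C_0 − rank ∂_1 = 5 − 4 = 1, and the invariant factors of ∂_1 are all 1, so H_0 ≅ Z.
  H_1: rank ker ∂_1 − rank ∂_2 = (10 − 4) − 6 = 0, and the invariant factors of ∂_2 are all 1, so H_1 ≅ 0.
  H_2: rank ker ∂_2 − rank ∂_3 = (10 − 6) − 4 = 0, and the invariant factors of ∂_3 are all 1, so H_2 ≅ 0.
  H_3: rank ker ∂_3 − rank ∂_4 = (5 − 4) − 0 = 1, and there is no ∂_4, so H_3 ≅ Z.

(K is a triangulation of the 3-sphere S^3.)

H_0 ≅ Z,  H_1 = 0,  H_2 = 0,  H_3 ≅ Z.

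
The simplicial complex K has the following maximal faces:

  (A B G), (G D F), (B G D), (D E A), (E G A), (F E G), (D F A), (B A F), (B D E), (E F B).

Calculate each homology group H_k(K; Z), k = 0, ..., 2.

H_0 = Z,  H_1 = Z/2,  H_2 = 0.

Order the vertices as A < B < D < E < F < G. Listing each simplex with vertices in this order, K has dimension 2 with simplices:

  0-simplices (6): A, B, D, E, F, G
  1-simplices (15): AB, AD, AE, AF, AG, BD, BE, BF, BG, DE, DF, DG, EF, EG, FG
  2-simplices (10): ABF, ABG, ADE, ADF, AEG, BDE, BDG, BEF, DFG, EFG

Hence C_0 ≅ Z^6, C_1 ≅ Z^15, C_2 ≅ Z^10.

∂_1: C_1 → C_0 sends each edge [p,q] (with p < q) to q − p. For instance
  ∂BF = F − B.
As a 6×15 matrix over Z this has rank 5, with invariant factors (1,1,1,1,1).

Boundary ∂_2: C_2 → C_1 maps a triangle to the signed sum of its edges. For instance
  ∂AEG = EG − AG + AE,
  ∂ABG = BG − AG + AB.
The resulting 15×10 matrix has rank 10, and its Smith normal form has invariant factors (1,1,1,1,1,1,1,1,1,2).

Reading off H_k = ker ∂_k / im ∂_{k+1}:

  H_0: rank C_0 − rank ∂_1 = 6 − 5 = 1, and the invariant factors of ∂_1 are all 1, so H_0 ≅ Z.
  H_1: rank ker ∂_1 − rank ∂_2 = (15 − 5) − 10 = 0, and ∂_2 has invariant factor 2 > 1, so H_1 ≅ Z/2.
  H_2: rank ker ∂_2 − rank ∂_3 = (10 − 10) − 0 = 0, and there is no ∂_3, so H_2 ≅ 0.

As a check, the Euler characteristic is 6 − 15 + 10 = 1, which agrees with 1 − 0 + 0 = 1.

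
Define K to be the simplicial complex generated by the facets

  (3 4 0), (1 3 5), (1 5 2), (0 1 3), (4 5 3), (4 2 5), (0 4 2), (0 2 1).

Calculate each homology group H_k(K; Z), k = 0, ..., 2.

Fix the vertex order 0 < 1 < 2 < 3 < 4 < 5 and write every simplex with vertices in increasing order. Then dim K = 2 and the simplices of K are:

  0-simplices (6): [0], [1], [2], [3], [4], [5]
  1-simplices (12): [0,1], [0,2], [0,3], [0,4], [1,2], [1,3], [1,5], [2,4], [2,5], [3,4], [3,5], [4,5]
  2-simplices (8): [0,1,2], [0,1,3], [0,2,4], [0,3,4], [1,2,5], [1,3,5], [2,4,5], [3,4,5]

Hence C_0 ≅ Z^6, C_1 ≅ Z^12, C_2 ≅ Z^8.

The boundary map ∂_1: C_1 → C_0 maps an edge to its endpoints' difference, ∂[p,q] = q − p.
As a 6×12 matrix over Z this has rank 5, with invariant factors (1,1,1,1,1).

∂_2: C_2 → C_1 sends each 2-simplex [p,q,r] to [q,r] − [p,r] + [p,q]. For instance
  ∂[0,3,4] = [3,4] − [0,4] + [0,3],
  ∂[0,1,2] = [1,2] − [0,2] + [0,1].
This gives a 12×8 integer matrix of rank 7; reducing to Smith normal form yields diagonal entries (1,1,1,1,1,1,1).

Now H_k = ker ∂_k / im ∂_{k+1}, so:

  H_0: rank C_0 − rank ∂_1 = 6 − 5 = 1, and the invariant factors of ∂_1 are all 1, so H_0 = Z.
  H_1: rank ker ∂_1 − rank ∂_2 = (12 − 5) − 7 = 0, and the invariant factors of ∂_2 are all 1, so H_1 = 0.
  H_2: rank ker ∂_2 − rank ∂_3 = (8 − 7) − 0 = 1, and there is no ∂_3, so H_2 = Z.

As a check, the Euler characteristic is 6 − 12 + 8 = 2, which agrees with 1 − 0 + 1 = 2.
(K is a triangulation of the 2-sphere S^2.)

H_0 ≅ Z,  H_1 = 0,  H_2 ≅ Z.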